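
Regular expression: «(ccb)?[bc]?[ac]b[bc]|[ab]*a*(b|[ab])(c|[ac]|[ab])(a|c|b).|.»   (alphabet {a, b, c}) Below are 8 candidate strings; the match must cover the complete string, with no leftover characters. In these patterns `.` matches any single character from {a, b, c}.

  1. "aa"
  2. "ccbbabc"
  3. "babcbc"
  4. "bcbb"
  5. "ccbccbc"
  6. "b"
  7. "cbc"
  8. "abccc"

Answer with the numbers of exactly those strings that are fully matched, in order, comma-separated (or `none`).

1 → no match
2 → match
3 → match
4 → match
5 → match
6 → match
7 → match
8 → match

2, 3, 4, 5, 6, 7, 8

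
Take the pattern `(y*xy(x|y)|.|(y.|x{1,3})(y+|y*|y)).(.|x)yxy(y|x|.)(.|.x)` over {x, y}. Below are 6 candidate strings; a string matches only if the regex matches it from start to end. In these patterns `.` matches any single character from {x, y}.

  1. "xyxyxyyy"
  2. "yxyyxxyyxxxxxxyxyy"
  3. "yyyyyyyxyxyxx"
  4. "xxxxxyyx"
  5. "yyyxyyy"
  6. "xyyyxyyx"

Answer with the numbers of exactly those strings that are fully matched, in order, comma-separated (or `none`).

1, 3, 6

1 → match
2 → no match
3 → match
4 → no match
5 → no match
6 → match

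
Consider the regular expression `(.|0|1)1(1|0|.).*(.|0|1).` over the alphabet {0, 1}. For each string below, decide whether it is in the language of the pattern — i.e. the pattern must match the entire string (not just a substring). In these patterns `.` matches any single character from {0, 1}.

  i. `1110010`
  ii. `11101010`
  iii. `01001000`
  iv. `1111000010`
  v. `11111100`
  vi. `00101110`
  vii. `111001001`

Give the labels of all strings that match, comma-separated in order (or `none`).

i → match
ii → match
iii → match
iv → match
v → match
vi → no match
vii → match

i, ii, iii, iv, v, vii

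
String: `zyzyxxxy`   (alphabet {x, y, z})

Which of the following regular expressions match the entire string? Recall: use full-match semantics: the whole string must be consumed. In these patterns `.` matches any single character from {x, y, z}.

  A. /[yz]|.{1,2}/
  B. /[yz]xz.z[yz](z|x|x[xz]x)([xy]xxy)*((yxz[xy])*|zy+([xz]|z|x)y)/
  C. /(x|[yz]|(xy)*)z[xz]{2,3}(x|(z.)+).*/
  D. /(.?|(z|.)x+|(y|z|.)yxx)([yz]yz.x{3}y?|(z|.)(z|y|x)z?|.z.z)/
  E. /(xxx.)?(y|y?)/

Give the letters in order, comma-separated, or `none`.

D

A → no match
B → no match
C → no match
D → match
E → no match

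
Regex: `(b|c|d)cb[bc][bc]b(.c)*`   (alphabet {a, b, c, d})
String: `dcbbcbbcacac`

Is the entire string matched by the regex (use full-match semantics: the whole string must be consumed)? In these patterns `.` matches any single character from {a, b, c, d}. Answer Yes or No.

Yes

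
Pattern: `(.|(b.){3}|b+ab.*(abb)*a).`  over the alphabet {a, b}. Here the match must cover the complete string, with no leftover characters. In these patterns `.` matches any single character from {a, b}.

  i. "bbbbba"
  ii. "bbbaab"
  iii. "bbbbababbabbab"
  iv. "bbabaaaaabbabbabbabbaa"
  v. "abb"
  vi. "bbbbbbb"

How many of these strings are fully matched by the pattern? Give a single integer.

i → no match
ii → no match
iii → match
iv → match
v → no match
vi → match
Total matched: 3

3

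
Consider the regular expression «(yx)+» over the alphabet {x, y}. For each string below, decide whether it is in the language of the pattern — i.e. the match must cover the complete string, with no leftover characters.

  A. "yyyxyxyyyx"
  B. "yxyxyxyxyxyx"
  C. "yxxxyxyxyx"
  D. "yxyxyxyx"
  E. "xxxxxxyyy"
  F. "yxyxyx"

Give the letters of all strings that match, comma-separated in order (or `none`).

A → no match — must start with "yx"
B → match
C → no match
D → match
E → no match — must start with "yx"
F → match

B, D, F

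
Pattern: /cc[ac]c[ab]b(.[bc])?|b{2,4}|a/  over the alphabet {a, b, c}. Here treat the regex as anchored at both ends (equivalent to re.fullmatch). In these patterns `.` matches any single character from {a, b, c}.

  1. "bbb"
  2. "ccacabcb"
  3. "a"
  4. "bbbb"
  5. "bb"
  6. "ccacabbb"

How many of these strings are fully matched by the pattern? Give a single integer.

1 → match
2 → match
3 → match
4 → match
5 → match
6 → match
Total matched: 6

6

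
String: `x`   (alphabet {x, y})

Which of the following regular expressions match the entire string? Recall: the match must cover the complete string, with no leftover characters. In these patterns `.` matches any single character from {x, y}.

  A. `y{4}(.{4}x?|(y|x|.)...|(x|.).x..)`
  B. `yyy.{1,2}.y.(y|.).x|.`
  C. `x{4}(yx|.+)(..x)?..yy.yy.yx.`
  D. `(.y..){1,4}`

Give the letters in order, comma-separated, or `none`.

B

A → no match — must start with `y`
B → match
C → no match
D → no match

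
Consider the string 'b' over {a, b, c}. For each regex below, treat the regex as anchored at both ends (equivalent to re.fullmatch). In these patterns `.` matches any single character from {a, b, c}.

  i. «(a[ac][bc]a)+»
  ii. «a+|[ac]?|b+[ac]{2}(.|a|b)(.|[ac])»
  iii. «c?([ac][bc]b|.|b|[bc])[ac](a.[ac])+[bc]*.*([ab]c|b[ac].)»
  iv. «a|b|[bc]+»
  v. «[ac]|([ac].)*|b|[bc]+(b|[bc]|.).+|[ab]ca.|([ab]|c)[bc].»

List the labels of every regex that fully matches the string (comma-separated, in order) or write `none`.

i → no match — must start with 'a'
ii → no match
iii → no match
iv → match
v → match

iv, v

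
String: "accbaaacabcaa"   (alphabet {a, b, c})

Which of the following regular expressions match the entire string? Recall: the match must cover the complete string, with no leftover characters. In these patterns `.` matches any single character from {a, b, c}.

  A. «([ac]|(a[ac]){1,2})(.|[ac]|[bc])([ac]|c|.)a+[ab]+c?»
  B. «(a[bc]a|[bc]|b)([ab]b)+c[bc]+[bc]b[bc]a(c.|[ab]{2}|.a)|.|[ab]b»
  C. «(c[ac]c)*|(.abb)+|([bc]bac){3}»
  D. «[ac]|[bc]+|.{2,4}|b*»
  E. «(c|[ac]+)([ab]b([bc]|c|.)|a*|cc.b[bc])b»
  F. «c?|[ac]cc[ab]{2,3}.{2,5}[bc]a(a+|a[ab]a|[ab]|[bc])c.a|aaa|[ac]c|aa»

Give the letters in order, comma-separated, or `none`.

F

A → no match
B → no match
C → no match
D → no match
E → no match — must end with "b"
F → match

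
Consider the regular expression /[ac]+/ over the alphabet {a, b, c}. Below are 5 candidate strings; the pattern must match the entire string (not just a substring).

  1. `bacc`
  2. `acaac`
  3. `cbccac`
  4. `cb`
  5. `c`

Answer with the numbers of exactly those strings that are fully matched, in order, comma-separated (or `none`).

2, 5

1 → no match
2 → match
3 → no match
4 → no match
5 → match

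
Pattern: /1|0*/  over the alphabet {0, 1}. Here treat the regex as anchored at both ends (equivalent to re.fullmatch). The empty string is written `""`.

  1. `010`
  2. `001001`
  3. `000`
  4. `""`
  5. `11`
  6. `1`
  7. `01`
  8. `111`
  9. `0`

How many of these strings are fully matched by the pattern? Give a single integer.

1 → no match
2 → no match
3 → match
4 → match
5 → no match
6 → match
7 → no match
8 → no match
9 → match
Total matched: 4

4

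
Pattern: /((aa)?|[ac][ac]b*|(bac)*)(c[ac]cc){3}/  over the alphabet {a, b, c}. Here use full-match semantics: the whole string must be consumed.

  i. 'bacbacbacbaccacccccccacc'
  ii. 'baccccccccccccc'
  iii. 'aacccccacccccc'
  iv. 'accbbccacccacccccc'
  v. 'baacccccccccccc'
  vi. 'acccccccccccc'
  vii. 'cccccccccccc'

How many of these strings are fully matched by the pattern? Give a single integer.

4

i → match
ii → match
iii → match
iv → no match
v → no match
vi → no match
vii → match
Total matched: 4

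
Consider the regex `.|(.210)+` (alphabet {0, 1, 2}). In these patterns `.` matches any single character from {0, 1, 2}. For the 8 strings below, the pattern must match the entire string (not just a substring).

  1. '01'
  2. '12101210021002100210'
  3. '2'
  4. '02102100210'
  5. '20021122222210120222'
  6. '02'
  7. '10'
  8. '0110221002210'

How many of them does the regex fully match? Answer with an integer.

1. '01' → no match
2 → match
3. '2' → match
4. '02102100210' → no match
5 → no match
6. '02' → no match
7. '10' → no match
8 → no match
Total matched: 2

2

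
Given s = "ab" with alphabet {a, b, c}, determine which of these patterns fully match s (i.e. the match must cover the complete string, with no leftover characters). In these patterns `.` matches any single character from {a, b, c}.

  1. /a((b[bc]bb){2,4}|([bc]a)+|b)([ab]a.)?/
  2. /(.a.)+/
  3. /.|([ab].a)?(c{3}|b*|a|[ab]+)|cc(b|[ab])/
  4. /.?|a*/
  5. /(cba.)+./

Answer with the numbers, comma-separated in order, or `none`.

1 → match
2 → no match
3 → match
4 → no match
5 → no match — must start with "cba"

1, 3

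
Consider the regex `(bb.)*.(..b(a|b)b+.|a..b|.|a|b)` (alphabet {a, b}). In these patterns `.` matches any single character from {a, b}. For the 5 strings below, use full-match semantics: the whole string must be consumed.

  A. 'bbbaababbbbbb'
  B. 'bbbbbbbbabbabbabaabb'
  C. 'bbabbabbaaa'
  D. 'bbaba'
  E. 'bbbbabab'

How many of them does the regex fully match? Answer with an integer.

4

A → no match
B → match
C → match
D → match
E → match
Total matched: 4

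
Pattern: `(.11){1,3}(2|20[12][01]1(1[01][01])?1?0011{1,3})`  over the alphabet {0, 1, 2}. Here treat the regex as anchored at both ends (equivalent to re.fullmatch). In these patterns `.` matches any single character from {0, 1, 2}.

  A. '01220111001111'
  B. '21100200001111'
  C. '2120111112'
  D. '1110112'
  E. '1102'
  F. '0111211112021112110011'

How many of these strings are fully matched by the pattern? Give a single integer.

1

A → no match
B → no match
C → no match
D → match
E → no match
F → no match
Total matched: 1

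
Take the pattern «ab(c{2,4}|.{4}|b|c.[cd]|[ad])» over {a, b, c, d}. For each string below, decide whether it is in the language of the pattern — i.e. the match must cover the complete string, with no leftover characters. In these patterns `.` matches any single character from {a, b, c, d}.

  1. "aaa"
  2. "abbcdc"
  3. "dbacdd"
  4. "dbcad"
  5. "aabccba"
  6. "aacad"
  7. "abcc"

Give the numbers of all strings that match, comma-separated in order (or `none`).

2, 7

1 → no match — must start with "ab"
2 → match
3 → no match — must start with "ab"
4 → no match — must start with "ab"
5 → no match — must start with "ab"
6 → no match — must start with "ab"
7 → match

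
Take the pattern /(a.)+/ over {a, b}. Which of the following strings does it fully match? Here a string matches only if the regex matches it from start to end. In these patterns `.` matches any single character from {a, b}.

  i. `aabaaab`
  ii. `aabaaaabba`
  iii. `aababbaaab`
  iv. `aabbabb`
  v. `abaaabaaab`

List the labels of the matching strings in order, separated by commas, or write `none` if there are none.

i → no match
ii → no match
iii → no match
iv → no match
v → match

v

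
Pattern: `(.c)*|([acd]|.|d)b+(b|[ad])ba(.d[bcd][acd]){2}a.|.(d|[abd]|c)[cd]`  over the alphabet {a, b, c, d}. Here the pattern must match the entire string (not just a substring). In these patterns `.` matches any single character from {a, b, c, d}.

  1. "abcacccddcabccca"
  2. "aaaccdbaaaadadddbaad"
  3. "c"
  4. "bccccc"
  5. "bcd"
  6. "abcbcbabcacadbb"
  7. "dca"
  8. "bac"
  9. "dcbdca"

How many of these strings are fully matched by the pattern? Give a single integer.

3

1 → no match
2 → no match
3 → no match
4 → match
5 → match
6 → no match
7 → no match
8 → match
9 → no match
Total matched: 3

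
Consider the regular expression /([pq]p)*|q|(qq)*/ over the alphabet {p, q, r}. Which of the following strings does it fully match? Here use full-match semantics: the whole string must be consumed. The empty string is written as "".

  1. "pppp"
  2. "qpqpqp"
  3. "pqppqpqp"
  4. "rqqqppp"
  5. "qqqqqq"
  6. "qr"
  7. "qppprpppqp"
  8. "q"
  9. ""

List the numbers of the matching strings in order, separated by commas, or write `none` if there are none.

1, 2, 5, 8, 9

1 → match
2 → match
3 → no match
4 → no match
5 → match
6 → no match
7 → no match
8 → match
9 → match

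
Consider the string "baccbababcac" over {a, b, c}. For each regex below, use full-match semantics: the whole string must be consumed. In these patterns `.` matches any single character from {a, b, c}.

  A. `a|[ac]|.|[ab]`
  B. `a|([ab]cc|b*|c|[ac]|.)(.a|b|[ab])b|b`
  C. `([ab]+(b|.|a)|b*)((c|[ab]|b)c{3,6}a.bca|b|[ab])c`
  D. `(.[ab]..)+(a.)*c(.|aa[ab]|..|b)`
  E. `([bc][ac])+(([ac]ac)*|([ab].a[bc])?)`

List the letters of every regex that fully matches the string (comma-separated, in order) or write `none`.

A → no match
B → no match
C → no match
D → no match
E → match

E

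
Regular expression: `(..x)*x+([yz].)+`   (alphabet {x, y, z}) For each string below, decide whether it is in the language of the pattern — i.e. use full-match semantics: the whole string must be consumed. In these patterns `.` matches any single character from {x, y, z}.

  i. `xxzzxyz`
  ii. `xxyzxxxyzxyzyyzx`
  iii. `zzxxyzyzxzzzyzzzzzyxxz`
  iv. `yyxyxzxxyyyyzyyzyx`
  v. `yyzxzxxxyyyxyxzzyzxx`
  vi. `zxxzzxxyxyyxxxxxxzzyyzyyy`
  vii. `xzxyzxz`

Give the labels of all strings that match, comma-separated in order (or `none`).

i → no match
ii → no match
iii → no match
iv → no match
v → no match
vi → match
vii → no match

vi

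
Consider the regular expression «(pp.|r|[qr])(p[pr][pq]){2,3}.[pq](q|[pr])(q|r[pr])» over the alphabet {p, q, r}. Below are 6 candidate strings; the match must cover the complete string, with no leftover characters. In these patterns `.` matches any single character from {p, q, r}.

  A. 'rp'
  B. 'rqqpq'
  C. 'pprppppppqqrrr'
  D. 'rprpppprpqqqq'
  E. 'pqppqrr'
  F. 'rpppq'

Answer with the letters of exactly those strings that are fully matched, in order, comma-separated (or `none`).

A. 'rp' → no match
B. 'rqqpq' → no match
C → match
D → no match
E. 'pqppqrr' → no match
F. 'rpppq' → no match

C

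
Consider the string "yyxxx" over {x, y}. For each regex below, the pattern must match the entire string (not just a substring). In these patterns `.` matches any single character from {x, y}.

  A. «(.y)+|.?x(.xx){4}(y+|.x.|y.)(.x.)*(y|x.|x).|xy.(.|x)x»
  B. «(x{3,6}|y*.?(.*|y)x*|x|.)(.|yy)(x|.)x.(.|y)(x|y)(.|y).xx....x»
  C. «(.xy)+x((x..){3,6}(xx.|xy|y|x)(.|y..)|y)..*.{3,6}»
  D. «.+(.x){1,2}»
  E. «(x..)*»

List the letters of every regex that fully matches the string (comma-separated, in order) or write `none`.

A → no match
B → no match
C → no match
D → match
E → no match

D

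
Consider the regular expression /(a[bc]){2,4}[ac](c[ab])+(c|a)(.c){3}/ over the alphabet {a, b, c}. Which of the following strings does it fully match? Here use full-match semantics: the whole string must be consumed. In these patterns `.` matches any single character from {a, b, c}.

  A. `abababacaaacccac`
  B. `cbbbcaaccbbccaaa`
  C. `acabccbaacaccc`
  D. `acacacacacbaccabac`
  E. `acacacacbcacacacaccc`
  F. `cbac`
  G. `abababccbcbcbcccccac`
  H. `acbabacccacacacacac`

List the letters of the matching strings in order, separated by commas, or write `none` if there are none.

A, C, E, G

A → match
B → no match — must start with `a`
C → match
D → no match
E → match
F → no match — must start with `a`
G → match
H → no match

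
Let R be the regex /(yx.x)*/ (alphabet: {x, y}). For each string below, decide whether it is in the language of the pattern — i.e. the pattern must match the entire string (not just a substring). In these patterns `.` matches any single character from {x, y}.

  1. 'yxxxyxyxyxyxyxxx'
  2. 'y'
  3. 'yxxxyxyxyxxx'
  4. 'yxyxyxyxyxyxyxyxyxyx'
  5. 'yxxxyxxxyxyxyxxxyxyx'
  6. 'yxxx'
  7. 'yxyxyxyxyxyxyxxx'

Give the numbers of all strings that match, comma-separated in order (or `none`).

1 → match
2 → no match
3 → match
4 → match
5 → match
6 → match
7 → match

1, 3, 4, 5, 6, 7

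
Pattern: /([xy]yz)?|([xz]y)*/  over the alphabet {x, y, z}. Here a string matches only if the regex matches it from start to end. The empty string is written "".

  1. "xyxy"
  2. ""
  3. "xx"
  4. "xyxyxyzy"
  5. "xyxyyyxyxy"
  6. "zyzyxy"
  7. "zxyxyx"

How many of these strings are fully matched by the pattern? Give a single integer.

4

1 → match
2 → match
3 → no match
4 → match
5 → no match
6 → match
7 → no match
Total matched: 4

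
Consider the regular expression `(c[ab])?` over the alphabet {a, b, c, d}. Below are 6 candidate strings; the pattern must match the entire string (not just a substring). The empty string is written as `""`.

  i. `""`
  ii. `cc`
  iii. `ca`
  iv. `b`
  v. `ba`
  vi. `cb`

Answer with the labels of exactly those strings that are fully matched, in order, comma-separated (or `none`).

i → match
ii → no match
iii → match
iv → no match
v → no match
vi → match

i, iii, vi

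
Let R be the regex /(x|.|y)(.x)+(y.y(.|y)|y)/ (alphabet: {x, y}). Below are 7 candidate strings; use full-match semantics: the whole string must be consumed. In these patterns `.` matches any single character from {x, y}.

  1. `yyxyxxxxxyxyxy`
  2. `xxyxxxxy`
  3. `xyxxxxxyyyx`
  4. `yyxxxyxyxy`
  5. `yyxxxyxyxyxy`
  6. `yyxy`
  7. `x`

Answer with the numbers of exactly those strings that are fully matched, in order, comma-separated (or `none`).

1 → match
2. `xxyxxxxy` → no match
3. `xyxxxxxyyyx` → match
4. `yyxxxyxyxy` → match
5. `yyxxxyxyxyxy` → match
6. `yyxy` → match
7. `x` → no match

1, 3, 4, 5, 6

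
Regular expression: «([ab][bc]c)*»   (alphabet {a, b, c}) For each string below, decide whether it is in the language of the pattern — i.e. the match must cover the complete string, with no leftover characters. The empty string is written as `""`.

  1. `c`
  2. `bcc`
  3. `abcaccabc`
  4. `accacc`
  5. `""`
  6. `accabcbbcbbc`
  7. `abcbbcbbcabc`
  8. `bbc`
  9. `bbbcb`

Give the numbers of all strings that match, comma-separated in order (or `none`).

2, 3, 4, 5, 6, 7, 8

1 → no match
2 → match
3 → match
4 → match
5 → match
6 → match
7 → match
8 → match
9 → no match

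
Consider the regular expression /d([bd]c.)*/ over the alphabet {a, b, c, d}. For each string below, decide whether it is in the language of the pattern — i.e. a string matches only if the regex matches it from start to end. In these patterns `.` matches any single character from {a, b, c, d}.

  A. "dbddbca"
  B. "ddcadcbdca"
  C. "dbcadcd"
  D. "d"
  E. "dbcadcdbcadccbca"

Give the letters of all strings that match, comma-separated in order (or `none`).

B, C, D, E

A → no match
B → match
C → match
D → match
E → match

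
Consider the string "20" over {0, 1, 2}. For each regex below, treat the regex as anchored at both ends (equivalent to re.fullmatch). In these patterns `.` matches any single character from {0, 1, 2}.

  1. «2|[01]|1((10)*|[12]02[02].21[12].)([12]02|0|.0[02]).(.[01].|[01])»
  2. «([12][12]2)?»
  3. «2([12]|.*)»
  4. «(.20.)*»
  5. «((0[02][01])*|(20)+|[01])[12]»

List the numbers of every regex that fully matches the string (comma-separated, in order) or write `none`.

1 → no match
2 → no match
3 → match
4 → no match
5 → no match

3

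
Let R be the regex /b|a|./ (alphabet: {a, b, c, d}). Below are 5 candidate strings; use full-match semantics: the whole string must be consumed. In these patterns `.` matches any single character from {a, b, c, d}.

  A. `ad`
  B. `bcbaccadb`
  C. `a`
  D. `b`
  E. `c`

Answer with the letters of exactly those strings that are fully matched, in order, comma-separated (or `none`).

C, D, E

A → no match
B → no match
C → match
D → match
E → match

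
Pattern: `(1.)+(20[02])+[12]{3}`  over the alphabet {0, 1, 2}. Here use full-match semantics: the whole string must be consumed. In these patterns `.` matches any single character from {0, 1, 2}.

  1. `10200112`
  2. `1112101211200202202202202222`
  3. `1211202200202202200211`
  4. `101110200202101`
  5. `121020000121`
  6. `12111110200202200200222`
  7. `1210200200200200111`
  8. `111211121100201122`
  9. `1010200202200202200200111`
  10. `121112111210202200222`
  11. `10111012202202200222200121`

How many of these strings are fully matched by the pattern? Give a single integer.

1. `10200112` → match
2 → match
3 → match
4 → no match
5. `121020000121` → no match
6 → match
7 → match
8 → no match
9 → match
10 → match
11 → no match
Total matched: 7

7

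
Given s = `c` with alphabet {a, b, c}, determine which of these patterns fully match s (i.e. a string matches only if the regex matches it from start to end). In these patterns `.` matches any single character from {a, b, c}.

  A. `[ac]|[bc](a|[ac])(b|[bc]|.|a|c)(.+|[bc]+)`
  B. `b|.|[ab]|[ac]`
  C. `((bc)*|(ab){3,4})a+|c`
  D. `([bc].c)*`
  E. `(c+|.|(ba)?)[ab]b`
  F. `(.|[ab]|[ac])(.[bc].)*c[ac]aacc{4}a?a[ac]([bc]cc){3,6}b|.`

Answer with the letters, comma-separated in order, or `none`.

A → match
B → match
C → match
D → no match
E → no match — must end with `b`
F → match

A, B, C, F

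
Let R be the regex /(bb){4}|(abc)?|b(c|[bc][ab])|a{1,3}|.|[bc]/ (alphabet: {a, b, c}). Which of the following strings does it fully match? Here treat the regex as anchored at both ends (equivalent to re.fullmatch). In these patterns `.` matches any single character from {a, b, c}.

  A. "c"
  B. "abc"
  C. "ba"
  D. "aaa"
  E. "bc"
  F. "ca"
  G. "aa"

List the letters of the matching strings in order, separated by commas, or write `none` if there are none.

A, B, D, E, G

A → match
B → match
C → no match
D → match
E → match
F → no match
G → match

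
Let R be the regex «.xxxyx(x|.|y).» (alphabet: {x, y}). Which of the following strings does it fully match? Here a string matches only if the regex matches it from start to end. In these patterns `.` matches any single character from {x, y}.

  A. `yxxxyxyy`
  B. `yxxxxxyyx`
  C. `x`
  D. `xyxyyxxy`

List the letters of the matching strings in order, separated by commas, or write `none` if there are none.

A

A → match
B → no match
C → no match
D → no match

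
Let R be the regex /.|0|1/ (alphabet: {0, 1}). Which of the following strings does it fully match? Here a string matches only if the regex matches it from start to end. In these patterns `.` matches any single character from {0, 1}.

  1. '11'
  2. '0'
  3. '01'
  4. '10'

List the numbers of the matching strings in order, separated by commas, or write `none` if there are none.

1 → no match
2 → match
3 → no match
4 → no match

2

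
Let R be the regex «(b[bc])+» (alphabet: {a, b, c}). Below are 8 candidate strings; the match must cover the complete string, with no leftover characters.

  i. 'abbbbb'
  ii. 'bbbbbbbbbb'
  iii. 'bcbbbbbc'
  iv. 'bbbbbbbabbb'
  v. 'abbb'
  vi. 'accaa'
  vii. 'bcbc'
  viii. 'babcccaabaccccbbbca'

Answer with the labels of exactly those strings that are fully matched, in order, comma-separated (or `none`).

ii, iii, vii

i → no match — must start with 'b'
ii → match
iii → match
iv → no match
v → no match — must start with 'b'
vi → no match — must start with 'b'
vii → match
viii → no match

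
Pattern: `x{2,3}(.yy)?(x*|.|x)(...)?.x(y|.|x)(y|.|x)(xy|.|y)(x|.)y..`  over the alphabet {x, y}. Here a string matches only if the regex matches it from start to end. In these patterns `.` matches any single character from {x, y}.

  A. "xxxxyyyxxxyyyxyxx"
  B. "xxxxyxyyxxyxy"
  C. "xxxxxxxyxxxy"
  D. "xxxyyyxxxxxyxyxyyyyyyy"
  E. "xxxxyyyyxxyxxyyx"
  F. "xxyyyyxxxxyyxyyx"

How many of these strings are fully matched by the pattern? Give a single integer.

3

A → no match
B → match
C → no match
D → match
E → match
F → no match
Total matched: 3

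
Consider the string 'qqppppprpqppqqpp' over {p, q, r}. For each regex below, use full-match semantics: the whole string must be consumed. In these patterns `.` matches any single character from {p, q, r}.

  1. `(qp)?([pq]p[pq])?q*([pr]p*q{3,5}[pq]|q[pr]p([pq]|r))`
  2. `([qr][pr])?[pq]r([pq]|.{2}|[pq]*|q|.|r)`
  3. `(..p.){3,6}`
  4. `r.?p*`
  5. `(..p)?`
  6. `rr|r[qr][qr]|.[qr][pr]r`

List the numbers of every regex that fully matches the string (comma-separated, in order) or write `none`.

3

1 → no match
2 → no match
3 → match
4 → no match — must start with 'r'
5 → no match
6 → no match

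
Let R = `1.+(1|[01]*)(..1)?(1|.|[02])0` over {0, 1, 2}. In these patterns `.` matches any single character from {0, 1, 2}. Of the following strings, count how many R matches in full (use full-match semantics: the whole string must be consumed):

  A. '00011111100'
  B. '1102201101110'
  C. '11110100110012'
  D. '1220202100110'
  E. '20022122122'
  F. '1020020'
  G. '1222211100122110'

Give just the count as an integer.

4

A → no match — must start with '1'
B → match
C → no match — must end with '0'
D → match
E → no match — must start with '1'
F → match
G → match
Total matched: 4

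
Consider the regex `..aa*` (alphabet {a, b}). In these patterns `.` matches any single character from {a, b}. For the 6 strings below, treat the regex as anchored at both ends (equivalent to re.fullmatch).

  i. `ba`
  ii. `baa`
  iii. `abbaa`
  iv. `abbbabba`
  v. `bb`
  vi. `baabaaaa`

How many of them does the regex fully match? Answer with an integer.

i → no match
ii → match
iii → no match
iv → no match
v → no match
vi → no match
Total matched: 1

1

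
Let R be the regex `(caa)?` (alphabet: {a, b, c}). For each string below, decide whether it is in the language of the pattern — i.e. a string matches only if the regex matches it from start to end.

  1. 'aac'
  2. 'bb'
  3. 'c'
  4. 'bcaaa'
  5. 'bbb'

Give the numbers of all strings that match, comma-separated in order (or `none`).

none

1 → no match
2 → no match
3 → no match
4 → no match
5 → no match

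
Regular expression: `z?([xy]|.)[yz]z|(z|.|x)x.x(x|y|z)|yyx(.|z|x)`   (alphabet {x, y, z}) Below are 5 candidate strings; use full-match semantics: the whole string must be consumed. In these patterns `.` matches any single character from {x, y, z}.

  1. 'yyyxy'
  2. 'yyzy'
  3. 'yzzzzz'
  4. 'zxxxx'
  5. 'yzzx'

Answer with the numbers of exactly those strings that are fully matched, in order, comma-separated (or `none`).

1 → no match
2 → no match
3 → no match
4 → match
5 → no match

4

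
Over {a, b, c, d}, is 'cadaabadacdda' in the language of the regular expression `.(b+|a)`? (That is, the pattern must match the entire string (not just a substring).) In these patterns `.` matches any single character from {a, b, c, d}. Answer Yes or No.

No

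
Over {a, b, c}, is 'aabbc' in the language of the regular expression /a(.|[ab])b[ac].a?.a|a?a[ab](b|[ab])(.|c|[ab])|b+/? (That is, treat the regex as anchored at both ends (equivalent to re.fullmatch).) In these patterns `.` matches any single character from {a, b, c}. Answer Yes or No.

Yes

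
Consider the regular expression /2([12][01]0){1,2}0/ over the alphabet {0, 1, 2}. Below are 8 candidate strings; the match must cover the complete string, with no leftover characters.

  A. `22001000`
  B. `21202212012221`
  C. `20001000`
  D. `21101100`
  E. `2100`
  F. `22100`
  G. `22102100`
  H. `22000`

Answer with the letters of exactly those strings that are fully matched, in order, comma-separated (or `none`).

A → match
B → no match — must end with `00`
C → no match
D → match
E → no match
F → match
G → match
H → match

A, D, F, G, H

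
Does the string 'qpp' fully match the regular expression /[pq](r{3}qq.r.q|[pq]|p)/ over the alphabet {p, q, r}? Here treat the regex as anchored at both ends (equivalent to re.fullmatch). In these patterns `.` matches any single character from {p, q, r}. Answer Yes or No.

No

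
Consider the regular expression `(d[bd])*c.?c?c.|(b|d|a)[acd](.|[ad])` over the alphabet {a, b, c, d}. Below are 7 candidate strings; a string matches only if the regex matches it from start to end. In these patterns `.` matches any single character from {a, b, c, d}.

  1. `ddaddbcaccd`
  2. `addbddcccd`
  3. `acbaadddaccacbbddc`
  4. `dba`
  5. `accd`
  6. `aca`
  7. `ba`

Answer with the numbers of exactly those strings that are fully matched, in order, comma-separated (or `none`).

1 → no match
2 → no match
3 → no match
4 → no match
5 → no match
6 → match
7 → no match

6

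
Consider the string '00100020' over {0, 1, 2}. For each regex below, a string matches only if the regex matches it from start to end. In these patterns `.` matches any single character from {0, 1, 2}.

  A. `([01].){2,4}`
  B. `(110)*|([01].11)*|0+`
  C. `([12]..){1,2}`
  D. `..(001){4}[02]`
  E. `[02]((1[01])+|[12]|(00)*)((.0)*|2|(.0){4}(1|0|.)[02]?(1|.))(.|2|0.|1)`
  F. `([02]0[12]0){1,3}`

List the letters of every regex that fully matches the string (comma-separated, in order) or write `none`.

A → no match
B → no match
C → no match
D → no match
E → no match
F → match

F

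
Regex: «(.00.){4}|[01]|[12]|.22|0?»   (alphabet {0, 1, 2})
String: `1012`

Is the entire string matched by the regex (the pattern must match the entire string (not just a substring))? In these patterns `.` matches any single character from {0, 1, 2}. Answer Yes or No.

No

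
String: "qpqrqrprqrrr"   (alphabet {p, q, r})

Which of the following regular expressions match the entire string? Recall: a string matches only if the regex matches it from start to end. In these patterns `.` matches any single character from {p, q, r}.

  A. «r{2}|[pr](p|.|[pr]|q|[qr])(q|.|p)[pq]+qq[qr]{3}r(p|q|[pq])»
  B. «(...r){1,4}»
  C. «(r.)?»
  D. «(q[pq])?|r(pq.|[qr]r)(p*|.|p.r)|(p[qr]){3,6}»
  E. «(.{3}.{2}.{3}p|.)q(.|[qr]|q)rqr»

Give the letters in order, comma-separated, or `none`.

B

A → no match
B → match
C → no match
D → no match
E → no match — must end with "rqr"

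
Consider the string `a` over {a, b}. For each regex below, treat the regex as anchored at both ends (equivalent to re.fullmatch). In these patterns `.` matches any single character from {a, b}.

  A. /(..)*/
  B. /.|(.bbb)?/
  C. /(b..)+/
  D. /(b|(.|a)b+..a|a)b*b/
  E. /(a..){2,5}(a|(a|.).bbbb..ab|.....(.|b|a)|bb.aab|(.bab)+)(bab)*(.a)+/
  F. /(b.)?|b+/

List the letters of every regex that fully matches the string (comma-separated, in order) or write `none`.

A → no match
B → match
C → no match — must start with `b`
D → no match — must end with `b`
E → no match
F → no match

B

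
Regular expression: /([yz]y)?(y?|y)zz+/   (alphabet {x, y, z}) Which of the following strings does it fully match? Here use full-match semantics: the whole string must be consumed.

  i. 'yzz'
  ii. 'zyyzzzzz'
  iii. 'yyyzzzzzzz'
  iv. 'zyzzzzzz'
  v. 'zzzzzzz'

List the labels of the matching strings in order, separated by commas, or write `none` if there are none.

i, ii, iii, iv, v

i → match
ii → match
iii → match
iv → match
v → match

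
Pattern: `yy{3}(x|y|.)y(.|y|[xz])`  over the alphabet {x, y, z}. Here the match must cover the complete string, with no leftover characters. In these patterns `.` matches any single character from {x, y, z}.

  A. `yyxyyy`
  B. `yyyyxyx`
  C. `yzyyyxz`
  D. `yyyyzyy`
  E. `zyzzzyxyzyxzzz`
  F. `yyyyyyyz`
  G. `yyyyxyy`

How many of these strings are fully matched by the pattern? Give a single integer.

3

A → no match
B → match
C → no match — must start with `yy`
D → match
E → no match — must start with `yy`
F → no match
G → match
Total matched: 3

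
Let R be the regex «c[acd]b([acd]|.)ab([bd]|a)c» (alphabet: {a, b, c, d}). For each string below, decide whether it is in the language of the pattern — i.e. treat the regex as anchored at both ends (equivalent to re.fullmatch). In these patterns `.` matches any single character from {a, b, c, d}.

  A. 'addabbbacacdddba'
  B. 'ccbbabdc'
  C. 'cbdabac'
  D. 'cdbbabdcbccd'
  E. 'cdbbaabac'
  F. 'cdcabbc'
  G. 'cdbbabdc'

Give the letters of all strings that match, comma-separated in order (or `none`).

A → no match — must start with 'c'
B → match
C → no match
D → no match — must end with 'c'
E → no match
F → no match
G → match

B, G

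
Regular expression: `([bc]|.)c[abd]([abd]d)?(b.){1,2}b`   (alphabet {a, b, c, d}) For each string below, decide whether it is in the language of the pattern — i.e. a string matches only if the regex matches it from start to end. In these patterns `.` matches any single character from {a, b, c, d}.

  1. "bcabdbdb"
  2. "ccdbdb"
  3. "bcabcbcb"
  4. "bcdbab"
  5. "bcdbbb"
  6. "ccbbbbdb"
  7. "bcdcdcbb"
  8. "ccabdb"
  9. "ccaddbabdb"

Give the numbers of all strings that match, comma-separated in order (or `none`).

1, 2, 3, 4, 5, 6, 8, 9

1 → match
2 → match
3 → match
4 → match
5 → match
6 → match
7 → no match
8 → match
9 → match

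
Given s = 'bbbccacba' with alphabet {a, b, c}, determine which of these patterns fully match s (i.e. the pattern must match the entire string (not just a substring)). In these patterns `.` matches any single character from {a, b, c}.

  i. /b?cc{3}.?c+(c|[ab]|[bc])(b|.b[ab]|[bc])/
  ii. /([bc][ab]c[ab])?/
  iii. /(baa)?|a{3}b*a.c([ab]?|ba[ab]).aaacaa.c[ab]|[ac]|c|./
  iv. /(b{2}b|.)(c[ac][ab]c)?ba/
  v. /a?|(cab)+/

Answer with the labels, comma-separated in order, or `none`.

iv

i → no match
ii → no match
iii → no match
iv → match
v → no match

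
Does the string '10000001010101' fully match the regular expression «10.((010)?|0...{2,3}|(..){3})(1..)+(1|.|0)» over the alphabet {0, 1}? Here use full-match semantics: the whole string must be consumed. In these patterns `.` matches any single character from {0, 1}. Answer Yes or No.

No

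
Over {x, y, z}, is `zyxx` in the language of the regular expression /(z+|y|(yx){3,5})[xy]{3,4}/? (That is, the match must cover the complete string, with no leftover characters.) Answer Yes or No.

Yes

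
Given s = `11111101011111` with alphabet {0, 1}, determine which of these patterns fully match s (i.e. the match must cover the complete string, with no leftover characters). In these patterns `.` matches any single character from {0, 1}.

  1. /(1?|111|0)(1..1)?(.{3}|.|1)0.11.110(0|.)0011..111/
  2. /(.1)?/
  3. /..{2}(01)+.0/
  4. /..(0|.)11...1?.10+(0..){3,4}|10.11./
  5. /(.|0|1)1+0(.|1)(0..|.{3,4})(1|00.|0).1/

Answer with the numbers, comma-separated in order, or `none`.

1 → no match
2 → no match
3 → no match — must end with `0`
4 → no match
5 → match

5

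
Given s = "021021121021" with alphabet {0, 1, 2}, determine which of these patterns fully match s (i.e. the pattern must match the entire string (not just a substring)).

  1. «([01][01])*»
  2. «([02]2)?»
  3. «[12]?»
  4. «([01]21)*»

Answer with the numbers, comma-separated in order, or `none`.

1 → no match
2 → no match
3 → no match
4 → match

4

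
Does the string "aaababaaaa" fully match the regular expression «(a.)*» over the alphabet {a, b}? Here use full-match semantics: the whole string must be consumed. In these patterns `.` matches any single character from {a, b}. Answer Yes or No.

Yes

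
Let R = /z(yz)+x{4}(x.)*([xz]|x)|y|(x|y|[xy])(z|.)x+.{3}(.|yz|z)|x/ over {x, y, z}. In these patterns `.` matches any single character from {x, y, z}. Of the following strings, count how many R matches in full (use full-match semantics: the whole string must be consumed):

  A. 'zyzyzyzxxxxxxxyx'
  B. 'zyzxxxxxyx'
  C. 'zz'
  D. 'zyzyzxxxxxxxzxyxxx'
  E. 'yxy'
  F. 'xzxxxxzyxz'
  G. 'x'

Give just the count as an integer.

A → match
B. 'zyzxxxxxyx' → match
C. 'zz' → no match
D → match
E. 'yxy' → no match
F. 'xzxxxxzyxz' → match
G. 'x' → match
Total matched: 5

5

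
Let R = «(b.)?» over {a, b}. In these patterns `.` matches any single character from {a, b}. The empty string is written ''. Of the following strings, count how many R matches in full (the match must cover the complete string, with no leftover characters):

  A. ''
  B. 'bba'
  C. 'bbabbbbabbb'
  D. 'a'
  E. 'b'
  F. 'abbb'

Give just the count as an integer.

A. '' → match
B. 'bba' → no match
C. 'bbabbbbabbb' → no match
D. 'a' → no match
E. 'b' → no match
F. 'abbb' → no match
Total matched: 1

1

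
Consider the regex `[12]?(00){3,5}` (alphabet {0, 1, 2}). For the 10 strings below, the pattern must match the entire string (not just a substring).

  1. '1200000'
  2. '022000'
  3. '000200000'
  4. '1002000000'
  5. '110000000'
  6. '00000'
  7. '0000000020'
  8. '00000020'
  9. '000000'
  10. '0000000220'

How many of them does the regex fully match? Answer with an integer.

1 → no match
2 → no match
3 → no match
4 → no match
5 → no match
6 → no match
7 → no match — must end with '00'
8 → no match — must end with '00'
9 → match
10 → no match — must end with '00'
Total matched: 1

1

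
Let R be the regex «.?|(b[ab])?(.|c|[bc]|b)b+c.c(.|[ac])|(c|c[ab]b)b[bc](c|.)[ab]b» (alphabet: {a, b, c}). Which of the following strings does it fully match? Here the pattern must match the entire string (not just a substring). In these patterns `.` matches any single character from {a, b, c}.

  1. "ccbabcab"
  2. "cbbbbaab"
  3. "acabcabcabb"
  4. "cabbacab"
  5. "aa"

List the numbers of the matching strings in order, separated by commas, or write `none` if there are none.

2

1 → no match
2 → match
3 → no match
4 → no match
5 → no match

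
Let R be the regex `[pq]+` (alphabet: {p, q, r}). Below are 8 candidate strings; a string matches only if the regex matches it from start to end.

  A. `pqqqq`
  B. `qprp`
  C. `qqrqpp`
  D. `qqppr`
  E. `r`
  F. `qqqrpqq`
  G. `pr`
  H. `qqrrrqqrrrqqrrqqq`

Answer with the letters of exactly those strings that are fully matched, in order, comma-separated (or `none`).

A

A. `pqqqq` → match
B. `qprp` → no match
C. `qqrqpp` → no match
D. `qqppr` → no match
E. `r` → no match
F. `qqqrpqq` → no match
G. `pr` → no match
H → no match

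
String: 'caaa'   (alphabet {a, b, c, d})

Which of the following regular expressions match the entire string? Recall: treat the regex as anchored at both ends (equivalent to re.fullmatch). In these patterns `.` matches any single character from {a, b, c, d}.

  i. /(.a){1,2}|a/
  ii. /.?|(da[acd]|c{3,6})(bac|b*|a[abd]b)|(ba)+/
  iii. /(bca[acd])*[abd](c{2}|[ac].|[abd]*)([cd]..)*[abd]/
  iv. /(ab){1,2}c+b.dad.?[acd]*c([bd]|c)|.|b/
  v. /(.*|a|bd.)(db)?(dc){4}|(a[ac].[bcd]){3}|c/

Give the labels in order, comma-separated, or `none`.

i → match
ii → no match
iii → no match
iv → no match
v → no match

i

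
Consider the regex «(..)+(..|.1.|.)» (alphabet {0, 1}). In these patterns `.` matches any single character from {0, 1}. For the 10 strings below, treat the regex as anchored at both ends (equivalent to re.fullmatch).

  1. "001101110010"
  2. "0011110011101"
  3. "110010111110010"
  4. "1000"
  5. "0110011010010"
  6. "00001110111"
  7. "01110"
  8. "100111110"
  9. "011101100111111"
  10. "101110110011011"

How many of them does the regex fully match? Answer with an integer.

1 → match
2 → match
3 → match
4 → match
5 → match
6 → match
7 → match
8 → match
9 → match
10 → match
Total matched: 10

10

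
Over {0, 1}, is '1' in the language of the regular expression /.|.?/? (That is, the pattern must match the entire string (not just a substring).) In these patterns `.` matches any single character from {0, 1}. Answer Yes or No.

Yes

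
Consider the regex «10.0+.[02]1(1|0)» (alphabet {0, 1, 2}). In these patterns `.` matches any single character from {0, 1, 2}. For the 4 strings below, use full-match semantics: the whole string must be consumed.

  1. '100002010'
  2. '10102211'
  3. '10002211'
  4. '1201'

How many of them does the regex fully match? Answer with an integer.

1. '100002010' → match
2. '10102211' → match
3. '10002211' → match
4. '1201' → no match — must start with '10'
Total matched: 3

3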